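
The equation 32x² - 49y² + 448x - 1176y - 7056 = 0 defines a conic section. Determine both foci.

(-16, -12) and (2, -12)

32(x² + 14x) -49(y² + 24y) = 7056
Completing the square gives 32(x + 7)² -49(y + 12)² = 7056 + 1568 - 7056 = 1568.
Divide by 1568: (x + 7)²/49 - (y + 12)²/32 = 1
Hyperbola, center (-7, -12), transverse axis horizontal; a² = 49, b² = 32.
c² = a² + b² = 49 + 32 = 81, so c = 9.
Foci lie on the horizontal axis through the center: (h ± c, k).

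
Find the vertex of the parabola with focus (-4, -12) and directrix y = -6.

(-4, -9)

The vertex is the midpoint between the focus and the directrix along the axis of symmetry.
Axis is vertical (directrix is horizontal). Vertex y-coordinate = (-12 + (-6))/2 = -9; x-coordinate = -4.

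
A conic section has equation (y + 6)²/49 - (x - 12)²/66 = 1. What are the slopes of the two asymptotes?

Center (12, -6). The positive term is the y-term, so the transverse axis is vertical; a² = 49, b² = 66.
For a vertical hyperbola the asymptotes have slope ±a/b.
Here that is ±7/√66 = ±7√66/66.

7√66/66 and -7√66/66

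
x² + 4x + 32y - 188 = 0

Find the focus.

(-2, -2)

Only x is squared. Complete the square in x: (x + 2)² = -32(y - 6).
Vertex (-2, 6); 4p = -32 so p = -8. Opens down.
Focus is p units from the vertex along the axis: (h, k + p).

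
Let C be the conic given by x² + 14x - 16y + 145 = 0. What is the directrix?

y = 2

Only x is squared. Complete the square in x: (x + 7)² = 16(y - 6).
Vertex (-7, 6); 4p = 16 so p = 4. Opens up.
Directrix is the horizontal line y = k − p = 6 − (4) = 2.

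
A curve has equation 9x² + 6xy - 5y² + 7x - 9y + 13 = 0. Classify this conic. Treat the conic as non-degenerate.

A = 9, B = 6, C = -5.
Discriminant B² − 4AC = 6² − 4·9·(-5) = 216.
B² − 4AC > 0 ⇒ hyperbola.

hyperbola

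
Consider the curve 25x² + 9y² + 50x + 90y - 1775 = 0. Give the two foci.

(-1, -17) and (-1, 7)

Group the x- and y-terms: 25(x² + 2x) + 9(y² + 10y) = 1775
Completing the square gives 25(x + 1)² + 9(y + 5)² = 1775 + 25 + 225 = 2025.
Divide through by 2025 to get (x + 1)²/81 + (y + 5)²/225 = 1.
Ellipse, center (-1, -5), major axis vertical; a² = 225, b² = 81.
c² = a² - b² = 225 - 81 = 144, so c = 12.
Foci lie on the vertical axis through the center: (h, k ± c).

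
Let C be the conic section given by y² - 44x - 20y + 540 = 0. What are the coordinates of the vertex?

(10, 10)

Only y is squared. Complete the square in y: (y - 10)² = 44(x - 10).
Vertex (10, 10); 4p = 44 so p = 11. Opens right.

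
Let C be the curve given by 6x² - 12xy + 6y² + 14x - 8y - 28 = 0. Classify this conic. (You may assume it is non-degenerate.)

parabola

A = 6, B = -12, C = 6.
Discriminant B² − 4AC = (-12)² − 4·6·6 = 0.
B² − 4AC = 0 ⇒ parabola.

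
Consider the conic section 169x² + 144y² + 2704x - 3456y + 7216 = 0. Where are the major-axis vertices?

(-8, -1) and (-8, 25)

Group: 169(x² + 16x) + 144(y² - 24y) = -7216
Complete the square in x and y: 169(x + 8)² + 144(y - 12)² = -7216 + 10816 + 20736 = 24336
Divide by 24336: (x + 8)²/144 + (y - 12)²/169 = 1
Ellipse, center (-8, 12), major axis vertical; a² = 169, b² = 144.
a = 13. Vertices at (h, k ± a).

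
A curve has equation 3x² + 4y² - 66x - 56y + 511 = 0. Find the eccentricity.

Group the x- and y-terms: 3(x² - 22x) + 4(y² - 14y) = -511
3(x - 11)² + 4(y - 7)² = -511 + 363 + 196 = 48
Dividing both sides by 48: (x - 11)²/16 + (y - 7)²/12 = 1
Ellipse, center (11, 7), major axis horizontal; a² = 16, b² = 12.
c² = a² - b² = 4, so c = 2.
e = c/a = 2/4 = 1/2.

e = 1/2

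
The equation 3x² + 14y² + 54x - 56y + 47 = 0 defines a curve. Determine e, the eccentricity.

e = √154/14

Collect terms: 3(x² + 18x) + 14(y² - 4y) = -47
Complete the square: 3(x + 9)² + 14(y - 2)² = -47 + 243 + 56 = 252
Dividing both sides by 252: (x + 9)²/84 + (y - 2)²/18 = 1
Ellipse, center (-9, 2), major axis horizontal; a² = 84, b² = 18.
c² = a² - b² = 66, so c = √66.
e = c/a = √66/2√21 = √154/14.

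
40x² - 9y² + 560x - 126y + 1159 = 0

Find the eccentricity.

e = 7/3

Group the x- and y-terms: 40(x² + 14x) -9(y² + 14y) = -1159
Complete the square: 40(x + 7)² -9(y + 7)² = -1159 + 1960 - 441 = 360
Divide by 360: (x + 7)²/9 - (y + 7)²/40 = 1
Hyperbola, center (-7, -7), transverse axis horizontal; a² = 9, b² = 40.
c² = a² + b² = 49, so c = 7.
e = c/a = 7/3.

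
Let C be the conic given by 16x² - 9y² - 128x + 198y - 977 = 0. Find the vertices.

16(x² - 8x) -9(y² - 22y) = 977
Complete the square: 16(x - 4)² -9(y - 11)² = 977 + 256 - 1089 = 144
Divide through by 144 to get (x - 4)²/9 - (y - 11)²/16 = 1.
Hyperbola, center (4, 11), transverse axis horizontal; a² = 9, b² = 16.
a = 3. Vertices at (h ± a, k).

(1, 11) and (7, 11)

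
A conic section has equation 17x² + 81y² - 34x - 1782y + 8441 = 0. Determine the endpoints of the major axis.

(-8, 11) and (10, 11)

Rearranging, 17(x² - 2x) + 81(y² - 22y) = -8441.
Complete the square in x and y: 17(x - 1)² + 81(y - 11)² = -8441 + 17 + 9801 = 1377
Divide through by 1377 to get (x - 1)²/81 + (y - 11)²/17 = 1.
Ellipse, center (1, 11), major axis horizontal; a² = 81, b² = 17.
a = 9. Vertices at (h ± a, k).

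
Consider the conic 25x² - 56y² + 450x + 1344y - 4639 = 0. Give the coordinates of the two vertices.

Group: 25(x² + 18x) -56(y² - 24y) = 4639
25(x + 9)² -56(y - 12)² = 4639 + 2025 - 8064 = -1400
Divide through by -1400 to get (y - 12)²/25 - (x + 9)²/56 = 1.
Hyperbola, center (-9, 12), transverse axis vertical; a² = 25, b² = 56.
a = 5. Vertices at (h, k ± a).

(-9, 7) and (-9, 17)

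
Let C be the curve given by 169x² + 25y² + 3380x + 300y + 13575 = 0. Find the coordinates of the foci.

Collect terms: 169(x² + 20x) + 25(y² + 12y) = -13575
Completing the square gives 169(x + 10)² + 25(y + 6)² = -13575 + 16900 + 900 = 4225.
Dividing both sides by 4225: (x + 10)²/25 + (y + 6)²/169 = 1
Ellipse, center (-10, -6), major axis vertical; a² = 169, b² = 25.
c² = a² - b² = 169 - 25 = 144, so c = 12.
Foci lie on the vertical axis through the center: (h, k ± c).

(-10, -18) and (-10, 6)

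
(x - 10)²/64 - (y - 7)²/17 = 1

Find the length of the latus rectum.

Center (10, 7). The positive term is the x-term, so the transverse axis is horizontal; a² = 64, b² = 17.
Latus rectum length = 2b²/a = 2·17/8 = 17/4.

17/4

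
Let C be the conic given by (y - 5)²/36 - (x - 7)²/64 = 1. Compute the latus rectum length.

Center (7, 5). The positive term is the y-term, so the transverse axis is vertical; a² = 36, b² = 64.
Latus rectum length = 2b²/a = 2·64/6 = 64/3.

64/3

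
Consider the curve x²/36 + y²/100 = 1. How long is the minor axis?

Center (0, 0). The larger denominator 100 sits under the y-term, so the major axis is vertical; a² = 100, b² = 36.
b² = 36 so b = 6; the minor axis has length 2b = 12.

12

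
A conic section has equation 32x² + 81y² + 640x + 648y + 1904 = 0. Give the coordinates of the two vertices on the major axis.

(-19, -4) and (-1, -4)

32(x² + 20x) + 81(y² + 8y) = -1904
Complete the square: 32(x + 10)² + 81(y + 4)² = -1904 + 3200 + 1296 = 2592
Dividing both sides by 2592: (x + 10)²/81 + (y + 4)²/32 = 1
Ellipse, center (-10, -4), major axis horizontal; a² = 81, b² = 32.
a = 9. Vertices at (h ± a, k).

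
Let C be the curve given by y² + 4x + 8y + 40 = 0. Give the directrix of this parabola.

Only y is squared. Complete the square in y: (y + 4)² = -4(x + 6).
Vertex (-6, -4); 4p = -4 so p = -1. Opens left.
Directrix is the vertical line x = h − p = -6 − (-1) = -5.

x = -5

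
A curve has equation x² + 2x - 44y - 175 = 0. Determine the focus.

(-1, 7)

Only x is squared. Complete the square in x: (x + 1)² = 44(y + 4).
Vertex (-1, -4); 4p = 44 so p = 11. Opens up.
Focus is p units from the vertex along the axis: (h, k + p).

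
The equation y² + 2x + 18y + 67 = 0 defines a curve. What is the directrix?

x = 15/2

Only y is squared. Complete the square in y: (y + 9)² = -2(x - 7).
Vertex (7, -9); 4p = -2 so p = -1/2. Opens left.
Directrix is the vertical line x = h − p = 7 − (-1/2) = 15/2.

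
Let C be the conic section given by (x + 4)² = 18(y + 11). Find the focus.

(-4, -13/2)

Vertex (-4, -11); 4p = 18 so p = 9/2. Opens up.
Focus is p units from the vertex along the axis: (h, k + p).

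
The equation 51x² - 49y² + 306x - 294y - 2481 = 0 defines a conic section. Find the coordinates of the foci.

Group the x- and y-terms: 51(x² + 6x) -49(y² + 6y) = 2481
Complete the square in x and y: 51(x + 3)² -49(y + 3)² = 2481 + 459 - 441 = 2499
Divide by 2499: (x + 3)²/49 - (y + 3)²/51 = 1
Hyperbola, center (-3, -3), transverse axis horizontal; a² = 49, b² = 51.
c² = a² + b² = 49 + 51 = 100, so c = 10.
Foci lie on the horizontal axis through the center: (h ± c, k).

(-13, -3) and (7, -3)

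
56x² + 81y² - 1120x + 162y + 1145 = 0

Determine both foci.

(5, -1) and (15, -1)

Group: 56(x² - 20x) + 81(y² + 2y) = -1145
Complete the square: 56(x - 10)² + 81(y + 1)² = -1145 + 5600 + 81 = 4536
Divide by 4536: (x - 10)²/81 + (y + 1)²/56 = 1
Ellipse, center (10, -1), major axis horizontal; a² = 81, b² = 56.
c² = a² - b² = 81 - 56 = 25, so c = 5.
Foci lie on the horizontal axis through the center: (h ± c, k).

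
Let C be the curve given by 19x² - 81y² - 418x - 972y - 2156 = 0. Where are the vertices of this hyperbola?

19(x² - 22x) -81(y² + 12y) = 2156
19(x - 11)² -81(y + 6)² = 2156 + 2299 - 2916 = 1539
Divide by 1539: (x - 11)²/81 - (y + 6)²/19 = 1
Hyperbola, center (11, -6), transverse axis horizontal; a² = 81, b² = 19.
a = 9. Vertices at (h ± a, k).

(2, -6) and (20, -6)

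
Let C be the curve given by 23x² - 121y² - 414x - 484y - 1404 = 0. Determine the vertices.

(-2, -2) and (20, -2)

Collect terms: 23(x² - 18x) -121(y² + 4y) = 1404
Complete the square in x and y: 23(x - 9)² -121(y + 2)² = 1404 + 1863 - 484 = 2783
Divide by 2783: (x - 9)²/121 - (y + 2)²/23 = 1
Hyperbola, center (9, -2), transverse axis horizontal; a² = 121, b² = 23.
a = 11. Vertices at (h ± a, k).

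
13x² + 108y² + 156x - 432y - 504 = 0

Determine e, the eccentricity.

e = √285/18

Group the x- and y-terms: 13(x² + 12x) + 108(y² - 4y) = 504
Completing the square gives 13(x + 6)² + 108(y - 2)² = 504 + 468 + 432 = 1404.
Divide by 1404: (x + 6)²/108 + (y - 2)²/13 = 1
Ellipse, center (-6, 2), major axis horizontal; a² = 108, b² = 13.
c² = a² - b² = 95, so c = √95.
e = c/a = √95/6√3 = √285/18.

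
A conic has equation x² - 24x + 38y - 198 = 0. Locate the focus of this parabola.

Only x is squared. Complete the square in x: (x - 12)² = -38(y - 9).
Vertex (12, 9); 4p = -38 so p = -19/2. Opens down.
Focus is p units from the vertex along the axis: (h, k + p).

(12, -1/2)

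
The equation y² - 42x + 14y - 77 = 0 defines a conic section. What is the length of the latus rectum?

Only y is squared. Complete the square in y: (y + 7)² = 42(x + 3).
Vertex (-3, -7); 4p = 42 so p = 21/2. Opens right.
Latus rectum length = |4p| = 42.

42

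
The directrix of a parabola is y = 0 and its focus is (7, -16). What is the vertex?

(7, -8)

The vertex is the midpoint between the focus and the directrix along the axis of symmetry.
Axis is vertical (directrix is horizontal). Vertex y-coordinate = (-16 + 0)/2 = -8; x-coordinate = 7.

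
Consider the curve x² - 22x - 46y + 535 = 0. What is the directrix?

y = -5/2

Only x is squared. Complete the square in x: (x - 11)² = 46(y - 9).
Vertex (11, 9); 4p = 46 so p = 23/2. Opens up.
Directrix is the horizontal line y = k − p = 9 − (23/2) = -5/2.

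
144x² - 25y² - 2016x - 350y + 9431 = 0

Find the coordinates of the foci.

(7, -20) and (7, 6)

Rearranging, 144(x² - 14x) -25(y² + 14y) = -9431.
Complete the square in x and y: 144(x - 7)² -25(y + 7)² = -9431 + 7056 - 1225 = -3600
Dividing both sides by -3600: (y + 7)²/144 - (x - 7)²/25 = 1
Hyperbola, center (7, -7), transverse axis vertical; a² = 144, b² = 25.
c² = a² + b² = 144 + 25 = 169, so c = 13.
Foci lie on the vertical axis through the center: (h, k ± c).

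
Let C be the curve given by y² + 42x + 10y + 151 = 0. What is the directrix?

x = 15/2

Only y is squared. Complete the square in y: (y + 5)² = -42(x + 3).
Vertex (-3, -5); 4p = -42 so p = -21/2. Opens left.
Directrix is the vertical line x = h − p = -3 − (-21/2) = 15/2.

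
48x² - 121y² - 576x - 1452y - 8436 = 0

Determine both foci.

Group the x- and y-terms: 48(x² - 12x) -121(y² + 12y) = 8436
Complete the square: 48(x - 6)² -121(y + 6)² = 8436 + 1728 - 4356 = 5808
Divide by 5808: (x - 6)²/121 - (y + 6)²/48 = 1
Hyperbola, center (6, -6), transverse axis horizontal; a² = 121, b² = 48.
c² = a² + b² = 121 + 48 = 169, so c = 13.
Foci lie on the horizontal axis through the center: (h ± c, k).

(-7, -6) and (19, -6)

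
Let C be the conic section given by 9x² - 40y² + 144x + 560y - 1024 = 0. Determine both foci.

(-8, 0) and (-8, 14)

Rearranging, 9(x² + 16x) -40(y² - 14y) = 1024.
9(x + 8)² -40(y - 7)² = 1024 + 576 - 1960 = -360
Divide through by -360 to get (y - 7)²/9 - (x + 8)²/40 = 1.
Hyperbola, center (-8, 7), transverse axis vertical; a² = 9, b² = 40.
c² = a² + b² = 9 + 40 = 49, so c = 7.
Foci lie on the vertical axis through the center: (h, k ± c).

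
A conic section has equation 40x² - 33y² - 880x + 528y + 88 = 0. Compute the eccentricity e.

Collect terms: 40(x² - 22x) -33(y² - 16y) = -88
40(x - 11)² -33(y - 8)² = -88 + 4840 - 2112 = 2640
Divide through by 2640 to get (x - 11)²/66 - (y - 8)²/80 = 1.
Hyperbola, center (11, 8), transverse axis horizontal; a² = 66, b² = 80.
c² = a² + b² = 146, so c = √146.
e = c/a = √146/√66 = √2409/33.

e = √2409/33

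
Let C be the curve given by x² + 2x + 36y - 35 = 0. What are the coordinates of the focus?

(-1, -8)

Only x is squared. Complete the square in x: (x + 1)² = -36(y - 1).
Vertex (-1, 1); 4p = -36 so p = -9. Opens down.
Focus is p units from the vertex along the axis: (h, k + p).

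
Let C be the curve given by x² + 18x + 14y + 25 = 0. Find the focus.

Only x is squared. Complete the square in x: (x + 9)² = -14(y - 4).
Vertex (-9, 4); 4p = -14 so p = -7/2. Opens down.
Focus is p units from the vertex along the axis: (h, k + p).

(-9, 1/2)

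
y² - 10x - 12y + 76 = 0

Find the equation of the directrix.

x = 3/2

Only y is squared. Complete the square in y: (y - 6)² = 10(x - 4).
Vertex (4, 6); 4p = 10 so p = 5/2. Opens right.
Directrix is the vertical line x = h − p = 4 − (5/2) = 3/2.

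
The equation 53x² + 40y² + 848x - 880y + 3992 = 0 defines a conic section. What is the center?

53(x² + 16x) + 40(y² - 22y) = -3992
Complete the square: 53(x + 8)² + 40(y - 11)² = -3992 + 3392 + 4840 = 4240
Divide through by 4240 to get (x + 8)²/80 + (y - 11)²/106 = 1.
Ellipse with center (-8, 11).

(-8, 11)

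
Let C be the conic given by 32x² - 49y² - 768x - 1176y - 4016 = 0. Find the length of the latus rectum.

Group: 32(x² - 24x) -49(y² + 24y) = 4016
32(x - 12)² -49(y + 12)² = 4016 + 4608 - 7056 = 1568
Divide through by 1568 to get (x - 12)²/49 - (y + 12)²/32 = 1.
Hyperbola, center (12, -12), transverse axis horizontal; a² = 49, b² = 32.
Latus rectum length = 2b²/a = 2·32/7 = 64/7.

64/7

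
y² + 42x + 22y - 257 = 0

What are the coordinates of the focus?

(-3/2, -11)

Only y is squared. Complete the square in y: (y + 11)² = -42(x - 9).
Vertex (9, -11); 4p = -42 so p = -21/2. Opens left.
Focus is p units from the vertex along the axis: (h + p, k).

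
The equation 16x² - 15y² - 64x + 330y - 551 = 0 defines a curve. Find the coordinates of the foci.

(2, 11 - √155) and (2, 11 + √155)

Group the x- and y-terms: 16(x² - 4x) -15(y² - 22y) = 551
Completing the square gives 16(x - 2)² -15(y - 11)² = 551 + 64 - 1815 = -1200.
Dividing both sides by -1200: (y - 11)²/80 - (x - 2)²/75 = 1
Hyperbola, center (2, 11), transverse axis vertical; a² = 80, b² = 75.
c² = a² + b² = 80 + 75 = 155, so c = √155.
Foci lie on the vertical axis through the center: (h, k ± c).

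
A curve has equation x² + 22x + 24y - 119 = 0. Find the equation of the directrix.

y = 16

Only x is squared. Complete the square in x: (x + 11)² = -24(y - 10).
Vertex (-11, 10); 4p = -24 so p = -6. Opens down.
Directrix is the horizontal line y = k − p = 10 − (-6) = 16.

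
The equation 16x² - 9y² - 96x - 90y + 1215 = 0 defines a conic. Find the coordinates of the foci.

Collect terms: 16(x² - 6x) -9(y² + 10y) = -1215
Complete the square: 16(x - 3)² -9(y + 5)² = -1215 + 144 - 225 = -1296
Dividing both sides by -1296: (y + 5)²/144 - (x - 3)²/81 = 1
Hyperbola, center (3, -5), transverse axis vertical; a² = 144, b² = 81.
c² = a² + b² = 144 + 81 = 225, so c = 15.
Foci lie on the vertical axis through the center: (h, k ± c).

(3, -20) and (3, 10)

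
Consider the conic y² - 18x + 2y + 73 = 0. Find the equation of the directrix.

x = -1/2

Only y is squared. Complete the square in y: (y + 1)² = 18(x - 4).
Vertex (4, -1); 4p = 18 so p = 9/2. Opens right.
Directrix is the vertical line x = h − p = 4 − (9/2) = -1/2.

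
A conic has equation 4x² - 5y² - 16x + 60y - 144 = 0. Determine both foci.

Collect terms: 4(x² - 4x) -5(y² - 12y) = 144
Completing the square gives 4(x - 2)² -5(y - 6)² = 144 + 16 - 180 = -20.
Dividing both sides by -20: (y - 6)²/4 - (x - 2)²/5 = 1
Hyperbola, center (2, 6), transverse axis vertical; a² = 4, b² = 5.
c² = a² + b² = 4 + 5 = 9, so c = 3.
Foci lie on the vertical axis through the center: (h, k ± c).

(2, 3) and (2, 9)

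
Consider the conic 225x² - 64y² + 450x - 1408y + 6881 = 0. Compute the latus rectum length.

Group the x- and y-terms: 225(x² + 2x) -64(y² + 22y) = -6881
Complete the square in x and y: 225(x + 1)² -64(y + 11)² = -6881 + 225 - 7744 = -14400
Dividing both sides by -14400: (y + 11)²/225 - (x + 1)²/64 = 1
Hyperbola, center (-1, -11), transverse axis vertical; a² = 225, b² = 64.
Latus rectum length = 2b²/a = 2·64/15 = 128/15.

128/15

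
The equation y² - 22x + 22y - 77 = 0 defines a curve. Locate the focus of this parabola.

Only y is squared. Complete the square in y: (y + 11)² = 22(x + 9).
Vertex (-9, -11); 4p = 22 so p = 11/2. Opens right.
Focus is p units from the vertex along the axis: (h + p, k).

(-7/2, -11)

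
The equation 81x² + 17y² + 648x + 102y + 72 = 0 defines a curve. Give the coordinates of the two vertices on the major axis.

(-4, -12) and (-4, 6)

Group the x- and y-terms: 81(x² + 8x) + 17(y² + 6y) = -72
Completing the square gives 81(x + 4)² + 17(y + 3)² = -72 + 1296 + 153 = 1377.
Dividing both sides by 1377: (x + 4)²/17 + (y + 3)²/81 = 1
Ellipse, center (-4, -3), major axis vertical; a² = 81, b² = 17.
a = 9. Vertices at (h, k ± a).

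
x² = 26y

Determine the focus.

Vertex (0, 0); 4p = 26 so p = 13/2. Opens up.
Focus is p units from the vertex along the axis: (h, k + p).

(0, 13/2)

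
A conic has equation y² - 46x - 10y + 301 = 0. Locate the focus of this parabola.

(35/2, 5)

Only y is squared. Complete the square in y: (y - 5)² = 46(x - 6).
Vertex (6, 5); 4p = 46 so p = 23/2. Opens right.
Focus is p units from the vertex along the axis: (h + p, k).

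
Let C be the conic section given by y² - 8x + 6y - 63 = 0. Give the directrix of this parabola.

x = -11

Only y is squared. Complete the square in y: (y + 3)² = 8(x + 9).
Vertex (-9, -3); 4p = 8 so p = 2. Opens right.
Directrix is the vertical line x = h − p = -9 − (2) = -11.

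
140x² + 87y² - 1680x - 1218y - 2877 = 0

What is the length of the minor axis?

Collect terms: 140(x² - 12x) + 87(y² - 14y) = 2877
140(x - 6)² + 87(y - 7)² = 2877 + 5040 + 4263 = 12180
Dividing both sides by 12180: (x - 6)²/87 + (y - 7)²/140 = 1
Ellipse, center (6, 7), major axis vertical; a² = 140, b² = 87.
b² = 87 so b = √87; the minor axis has length 2b = 2√87.

2√87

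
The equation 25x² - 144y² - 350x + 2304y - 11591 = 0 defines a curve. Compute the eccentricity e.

e = 13/12

25(x² - 14x) -144(y² - 16y) = 11591
Complete the square: 25(x - 7)² -144(y - 8)² = 11591 + 1225 - 9216 = 3600
Divide through by 3600 to get (x - 7)²/144 - (y - 8)²/25 = 1.
Hyperbola, center (7, 8), transverse axis horizontal; a² = 144, b² = 25.
c² = a² + b² = 169, so c = 13.
e = c/a = 13/12.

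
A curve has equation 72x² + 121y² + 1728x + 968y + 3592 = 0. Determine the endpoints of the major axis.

(-23, -4) and (-1, -4)

Collect terms: 72(x² + 24x) + 121(y² + 8y) = -3592
Complete the square in x and y: 72(x + 12)² + 121(y + 4)² = -3592 + 10368 + 1936 = 8712
Dividing both sides by 8712: (x + 12)²/121 + (y + 4)²/72 = 1
Ellipse, center (-12, -4), major axis horizontal; a² = 121, b² = 72.
a = 11. Vertices at (h ± a, k).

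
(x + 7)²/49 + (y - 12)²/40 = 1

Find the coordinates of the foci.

(-10, 12) and (-4, 12)

Center (-7, 12). The larger denominator 49 sits under the x-term, so the major axis is horizontal; a² = 49, b² = 40.
c² = a² - b² = 49 - 40 = 9, so c = 3.
Foci lie on the horizontal axis through the center: (h ± c, k).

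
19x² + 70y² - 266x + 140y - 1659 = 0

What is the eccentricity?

e = √3570/70

19(x² - 14x) + 70(y² + 2y) = 1659
19(x - 7)² + 70(y + 1)² = 1659 + 931 + 70 = 2660
Divide through by 2660 to get (x - 7)²/140 + (y + 1)²/38 = 1.
Ellipse, center (7, -1), major axis horizontal; a² = 140, b² = 38.
c² = a² - b² = 102, so c = √102.
e = c/a = √102/2√35 = √3570/70.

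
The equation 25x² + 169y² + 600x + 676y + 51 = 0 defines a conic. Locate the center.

Group the x- and y-terms: 25(x² + 24x) + 169(y² + 4y) = -51
Complete the square in x and y: 25(x + 12)² + 169(y + 2)² = -51 + 3600 + 676 = 4225
Dividing both sides by 4225: (x + 12)²/169 + (y + 2)²/25 = 1
Ellipse with center (-12, -2).

(-12, -2)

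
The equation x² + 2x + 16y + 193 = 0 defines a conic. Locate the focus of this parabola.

(-1, -16)

Only x is squared. Complete the square in x: (x + 1)² = -16(y + 12).
Vertex (-1, -12); 4p = -16 so p = -4. Opens down.
Focus is p units from the vertex along the axis: (h, k + p).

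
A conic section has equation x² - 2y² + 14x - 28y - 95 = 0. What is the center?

(-7, -7)

Collect terms: (x² + 14x) -2(y² + 14y) = 95
Completing the square gives (x + 7)² -2(y + 7)² = 95 + 49 - 98 = 46.
Dividing both sides by 46: (x + 7)²/46 - (y + 7)²/23 = 1
Hyperbola with center (-7, -7).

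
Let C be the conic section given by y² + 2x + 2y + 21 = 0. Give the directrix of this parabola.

x = -19/2

Only y is squared. Complete the square in y: (y + 1)² = -2(x + 10).
Vertex (-10, -1); 4p = -2 so p = -1/2. Opens left.
Directrix is the vertical line x = h − p = -10 − (-1/2) = -19/2.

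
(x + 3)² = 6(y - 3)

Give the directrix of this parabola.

y = 3/2

Vertex (-3, 3); 4p = 6 so p = 3/2. Opens up.
Directrix is the horizontal line y = k − p = 3 − (3/2) = 3/2.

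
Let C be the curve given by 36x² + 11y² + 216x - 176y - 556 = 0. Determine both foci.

Group the x- and y-terms: 36(x² + 6x) + 11(y² - 16y) = 556
36(x + 3)² + 11(y - 8)² = 556 + 324 + 704 = 1584
Divide through by 1584 to get (x + 3)²/44 + (y - 8)²/144 = 1.
Ellipse, center (-3, 8), major axis vertical; a² = 144, b² = 44.
c² = a² - b² = 144 - 44 = 100, so c = 10.
Foci lie on the vertical axis through the center: (h, k ± c).

(-3, -2) and (-3, 18)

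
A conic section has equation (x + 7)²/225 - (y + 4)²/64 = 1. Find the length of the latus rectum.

Center (-7, -4). The positive term is the x-term, so the transverse axis is horizontal; a² = 225, b² = 64.
Latus rectum length = 2b²/a = 2·64/15 = 128/15.

128/15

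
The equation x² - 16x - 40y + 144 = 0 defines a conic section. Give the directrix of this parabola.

y = -8

Only x is squared. Complete the square in x: (x - 8)² = 40(y - 2).
Vertex (8, 2); 4p = 40 so p = 10. Opens up.
Directrix is the horizontal line y = k − p = 2 − (10) = -8.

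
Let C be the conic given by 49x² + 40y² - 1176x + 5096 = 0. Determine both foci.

49(x² - 24x) + 40y² = -5096
Completing the square gives 49(x - 12)² + 40y² = -5096 + 7056 + 0 = 1960.
Divide through by 1960 to get (x - 12)²/40 + y²/49 = 1.
Ellipse, center (12, 0), major axis vertical; a² = 49, b² = 40.
c² = a² - b² = 49 - 40 = 9, so c = 3.
Foci lie on the vertical axis through the center: (h, k ± c).

(12, -3) and (12, 3)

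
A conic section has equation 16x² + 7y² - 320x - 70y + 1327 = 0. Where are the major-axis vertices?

(10, -3) and (10, 13)

Rearranging, 16(x² - 20x) + 7(y² - 10y) = -1327.
Completing the square gives 16(x - 10)² + 7(y - 5)² = -1327 + 1600 + 175 = 448.
Divide by 448: (x - 10)²/28 + (y - 5)²/64 = 1
Ellipse, center (10, 5), major axis vertical; a² = 64, b² = 28.
a = 8. Vertices at (h, k ± a).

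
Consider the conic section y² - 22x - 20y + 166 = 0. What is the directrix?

x = -5/2

Only y is squared. Complete the square in y: (y - 10)² = 22(x - 3).
Vertex (3, 10); 4p = 22 so p = 11/2. Opens right.
Directrix is the vertical line x = h − p = 3 − (11/2) = -5/2.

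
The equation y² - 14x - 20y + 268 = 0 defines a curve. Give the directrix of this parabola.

x = 17/2

Only y is squared. Complete the square in y: (y - 10)² = 14(x - 12).
Vertex (12, 10); 4p = 14 so p = 7/2. Opens right.
Directrix is the vertical line x = h − p = 12 − (7/2) = 17/2.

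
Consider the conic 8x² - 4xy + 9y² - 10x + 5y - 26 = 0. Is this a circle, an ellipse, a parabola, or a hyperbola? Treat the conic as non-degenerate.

A = 8, B = -4, C = 9.
Discriminant B² − 4AC = (-4)² − 4·8·9 = -272.
B² − 4AC < 0 ⇒ ellipse.

ellipse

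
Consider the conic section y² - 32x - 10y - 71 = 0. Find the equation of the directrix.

x = -11

Only y is squared. Complete the square in y: (y - 5)² = 32(x + 3).
Vertex (-3, 5); 4p = 32 so p = 8. Opens right.
Directrix is the vertical line x = h − p = -3 − (8) = -11.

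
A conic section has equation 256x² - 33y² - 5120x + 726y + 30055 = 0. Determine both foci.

Collect terms: 256(x² - 20x) -33(y² - 22y) = -30055
Complete the square: 256(x - 10)² -33(y - 11)² = -30055 + 25600 - 3993 = -8448
Dividing both sides by -8448: (y - 11)²/256 - (x - 10)²/33 = 1
Hyperbola, center (10, 11), transverse axis vertical; a² = 256, b² = 33.
c² = a² + b² = 256 + 33 = 289, so c = 17.
Foci lie on the vertical axis through the center: (h, k ± c).

(10, -6) and (10, 28)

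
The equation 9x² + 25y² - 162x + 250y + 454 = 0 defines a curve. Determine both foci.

Group the x- and y-terms: 9(x² - 18x) + 25(y² + 10y) = -454
Completing the square gives 9(x - 9)² + 25(y + 5)² = -454 + 729 + 625 = 900.
Divide by 900: (x - 9)²/100 + (y + 5)²/36 = 1
Ellipse, center (9, -5), major axis horizontal; a² = 100, b² = 36.
c² = a² - b² = 100 - 36 = 64, so c = 8.
Foci lie on the horizontal axis through the center: (h ± c, k).

(1, -5) and (17, -5)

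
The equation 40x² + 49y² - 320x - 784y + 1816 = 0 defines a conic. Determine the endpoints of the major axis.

Collect terms: 40(x² - 8x) + 49(y² - 16y) = -1816
40(x - 4)² + 49(y - 8)² = -1816 + 640 + 3136 = 1960
Divide by 1960: (x - 4)²/49 + (y - 8)²/40 = 1
Ellipse, center (4, 8), major axis horizontal; a² = 49, b² = 40.
a = 7. Vertices at (h ± a, k).

(-3, 8) and (11, 8)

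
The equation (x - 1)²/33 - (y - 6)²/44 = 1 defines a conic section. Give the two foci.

Center (1, 6). The positive term is the x-term, so the transverse axis is horizontal; a² = 33, b² = 44.
c² = a² + b² = 33 + 44 = 77, so c = √77.
Foci lie on the horizontal axis through the center: (h ± c, k).

(1 - √77, 6) and (1 + √77, 6)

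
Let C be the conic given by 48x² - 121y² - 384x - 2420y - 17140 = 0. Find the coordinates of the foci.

Group the x- and y-terms: 48(x² - 8x) -121(y² + 20y) = 17140
48(x - 4)² -121(y + 10)² = 17140 + 768 - 12100 = 5808
Divide by 5808: (x - 4)²/121 - (y + 10)²/48 = 1
Hyperbola, center (4, -10), transverse axis horizontal; a² = 121, b² = 48.
c² = a² + b² = 121 + 48 = 169, so c = 13.
Foci lie on the horizontal axis through the center: (h ± c, k).

(-9, -10) and (17, -10)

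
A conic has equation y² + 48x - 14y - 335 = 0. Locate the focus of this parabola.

Only y is squared. Complete the square in y: (y - 7)² = -48(x - 8).
Vertex (8, 7); 4p = -48 so p = -12. Opens left.
Focus is p units from the vertex along the axis: (h + p, k).

(-4, 7)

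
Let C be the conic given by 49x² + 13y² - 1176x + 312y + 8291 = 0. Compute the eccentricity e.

Collect terms: 49(x² - 24x) + 13(y² + 24y) = -8291
Complete the square in x and y: 49(x - 12)² + 13(y + 12)² = -8291 + 7056 + 1872 = 637
Divide by 637: (x - 12)²/13 + (y + 12)²/49 = 1
Ellipse, center (12, -12), major axis vertical; a² = 49, b² = 13.
c² = a² - b² = 36, so c = 6.
e = c/a = 6/7.

e = 6/7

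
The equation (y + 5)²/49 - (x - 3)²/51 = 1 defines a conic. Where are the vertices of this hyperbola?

(3, -12) and (3, 2)

Center (3, -5). The positive term is the y-term, so the transverse axis is vertical; a² = 49, b² = 51.
a = 7. Vertices at (h, k ± a).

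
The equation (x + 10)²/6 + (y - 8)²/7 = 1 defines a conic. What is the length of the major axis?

Center (-10, 8). The larger denominator 7 sits under the y-term, so the major axis is vertical; a² = 7, b² = 6.
a² = 7 so a = √7; the major axis has length 2a = 2√7.

2√7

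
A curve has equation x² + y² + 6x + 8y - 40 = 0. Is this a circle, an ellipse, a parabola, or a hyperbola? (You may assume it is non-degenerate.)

circle

No xy term. Coefficients of x² and y² are A = 1, C = 1.
A = C (same sign) ⇒ circle.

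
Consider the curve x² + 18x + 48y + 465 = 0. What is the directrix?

y = 4

Only x is squared. Complete the square in x: (x + 9)² = -48(y + 8).
Vertex (-9, -8); 4p = -48 so p = -12. Opens down.
Directrix is the horizontal line y = k − p = -8 − (-12) = 4.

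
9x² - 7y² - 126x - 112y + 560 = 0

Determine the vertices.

(7, -17) and (7, 1)

Collect terms: 9(x² - 14x) -7(y² + 16y) = -560
Complete the square: 9(x - 7)² -7(y + 8)² = -560 + 441 - 448 = -567
Divide by -567: (y + 8)²/81 - (x - 7)²/63 = 1
Hyperbola, center (7, -8), transverse axis vertical; a² = 81, b² = 63.
a = 9. Vertices at (h, k ± a).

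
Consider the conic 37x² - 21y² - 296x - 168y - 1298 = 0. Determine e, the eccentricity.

e = √1218/21

37(x² - 8x) -21(y² + 8y) = 1298
37(x - 4)² -21(y + 4)² = 1298 + 592 - 336 = 1554
Dividing both sides by 1554: (x - 4)²/42 - (y + 4)²/74 = 1
Hyperbola, center (4, -4), transverse axis horizontal; a² = 42, b² = 74.
c² = a² + b² = 116, so c = 2√29.
e = c/a = 2√29/√42 = √1218/21.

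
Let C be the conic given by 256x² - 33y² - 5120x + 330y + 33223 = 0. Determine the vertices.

256(x² - 20x) -33(y² - 10y) = -33223
256(x - 10)² -33(y - 5)² = -33223 + 25600 - 825 = -8448
Divide by -8448: (y - 5)²/256 - (x - 10)²/33 = 1
Hyperbola, center (10, 5), transverse axis vertical; a² = 256, b² = 33.
a = 16. Vertices at (h, k ± a).

(10, -11) and (10, 21)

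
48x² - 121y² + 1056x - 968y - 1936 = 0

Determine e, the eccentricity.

e = 13/11

Rearranging, 48(x² + 22x) -121(y² + 8y) = 1936.
Complete the square in x and y: 48(x + 11)² -121(y + 4)² = 1936 + 5808 - 1936 = 5808
Dividing both sides by 5808: (x + 11)²/121 - (y + 4)²/48 = 1
Hyperbola, center (-11, -4), transverse axis horizontal; a² = 121, b² = 48.
c² = a² + b² = 169, so c = 13.
e = c/a = 13/11.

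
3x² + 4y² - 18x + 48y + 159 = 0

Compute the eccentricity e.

Group the x- and y-terms: 3(x² - 6x) + 4(y² + 12y) = -159
Completing the square gives 3(x - 3)² + 4(y + 6)² = -159 + 27 + 144 = 12.
Divide by 12: (x - 3)²/4 + (y + 6)²/3 = 1
Ellipse, center (3, -6), major axis horizontal; a² = 4, b² = 3.
c² = a² - b² = 1, so c = 1.
e = c/a = 1/2.

e = 1/2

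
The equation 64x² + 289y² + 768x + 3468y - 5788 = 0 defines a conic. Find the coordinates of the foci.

Group the x- and y-terms: 64(x² + 12x) + 289(y² + 12y) = 5788
64(x + 6)² + 289(y + 6)² = 5788 + 2304 + 10404 = 18496
Divide through by 18496 to get (x + 6)²/289 + (y + 6)²/64 = 1.
Ellipse, center (-6, -6), major axis horizontal; a² = 289, b² = 64.
c² = a² - b² = 289 - 64 = 225, so c = 15.
Foci lie on the horizontal axis through the center: (h ± c, k).

(-21, -6) and (9, -6)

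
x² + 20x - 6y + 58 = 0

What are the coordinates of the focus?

(-10, -11/2)

Only x is squared. Complete the square in x: (x + 10)² = 6(y + 7).
Vertex (-10, -7); 4p = 6 so p = 3/2. Opens up.
Focus is p units from the vertex along the axis: (h, k + p).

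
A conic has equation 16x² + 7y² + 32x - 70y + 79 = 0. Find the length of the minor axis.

2√7

Rearranging, 16(x² + 2x) + 7(y² - 10y) = -79.
Complete the square: 16(x + 1)² + 7(y - 5)² = -79 + 16 + 175 = 112
Divide by 112: (x + 1)²/7 + (y - 5)²/16 = 1
Ellipse, center (-1, 5), major axis vertical; a² = 16, b² = 7.
b² = 7 so b = √7; the minor axis has length 2b = 2√7.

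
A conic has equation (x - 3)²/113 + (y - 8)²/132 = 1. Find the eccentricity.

e = √627/66

Center (3, 8). The larger denominator 132 sits under the y-term, so the major axis is vertical; a² = 132, b² = 113.
c² = a² - b² = 19, so c = √19.
e = c/a = √19/2√33 = √627/66.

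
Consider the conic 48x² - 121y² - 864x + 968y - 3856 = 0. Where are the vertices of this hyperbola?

Group the x- and y-terms: 48(x² - 18x) -121(y² - 8y) = 3856
Complete the square in x and y: 48(x - 9)² -121(y - 4)² = 3856 + 3888 - 1936 = 5808
Divide through by 5808 to get (x - 9)²/121 - (y - 4)²/48 = 1.
Hyperbola, center (9, 4), transverse axis horizontal; a² = 121, b² = 48.
a = 11. Vertices at (h ± a, k).

(-2, 4) and (20, 4)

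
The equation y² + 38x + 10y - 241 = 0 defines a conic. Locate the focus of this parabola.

Only y is squared. Complete the square in y: (y + 5)² = -38(x - 7).
Vertex (7, -5); 4p = -38 so p = -19/2. Opens left.
Focus is p units from the vertex along the axis: (h + p, k).

(-5/2, -5)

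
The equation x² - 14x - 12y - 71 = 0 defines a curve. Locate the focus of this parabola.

(7, -7)

Only x is squared. Complete the square in x: (x - 7)² = 12(y + 10).
Vertex (7, -10); 4p = 12 so p = 3. Opens up.
Focus is p units from the vertex along the axis: (h, k + p).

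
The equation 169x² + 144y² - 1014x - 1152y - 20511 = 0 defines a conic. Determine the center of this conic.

Group: 169(x² - 6x) + 144(y² - 8y) = 20511
Complete the square in x and y: 169(x - 3)² + 144(y - 4)² = 20511 + 1521 + 2304 = 24336
Divide through by 24336 to get (x - 3)²/144 + (y - 4)²/169 = 1.
Ellipse with center (3, 4).

(3, 4)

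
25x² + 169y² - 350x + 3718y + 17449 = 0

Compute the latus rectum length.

50/13

Group the x- and y-terms: 25(x² - 14x) + 169(y² + 22y) = -17449
Complete the square: 25(x - 7)² + 169(y + 11)² = -17449 + 1225 + 20449 = 4225
Divide by 4225: (x - 7)²/169 + (y + 11)²/25 = 1
Ellipse, center (7, -11), major axis horizontal; a² = 169, b² = 25.
Latus rectum length = 2b²/a = 2·25/13 = 50/13.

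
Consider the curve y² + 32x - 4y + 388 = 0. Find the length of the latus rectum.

32

Only y is squared. Complete the square in y: (y - 2)² = -32(x + 12).
Vertex (-12, 2); 4p = -32 so p = -8. Opens left.
Latus rectum length = |4p| = 32.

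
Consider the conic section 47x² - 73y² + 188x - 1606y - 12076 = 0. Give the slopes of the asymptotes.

√3431/73 and -√3431/73

Rearranging, 47(x² + 4x) -73(y² + 22y) = 12076.
Complete the square: 47(x + 2)² -73(y + 11)² = 12076 + 188 - 8833 = 3431
Dividing both sides by 3431: (x + 2)²/73 - (y + 11)²/47 = 1
Hyperbola, center (-2, -11), transverse axis horizontal; a² = 73, b² = 47.
For a horizontal hyperbola the asymptotes have slope ±b/a.
Here that is ±√47/√73 = ±√3431/73.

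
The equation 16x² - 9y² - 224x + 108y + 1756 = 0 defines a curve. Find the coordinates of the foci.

Collect terms: 16(x² - 14x) -9(y² - 12y) = -1756
16(x - 7)² -9(y - 6)² = -1756 + 784 - 324 = -1296
Divide by -1296: (y - 6)²/144 - (x - 7)²/81 = 1
Hyperbola, center (7, 6), transverse axis vertical; a² = 144, b² = 81.
c² = a² + b² = 144 + 81 = 225, so c = 15.
Foci lie on the vertical axis through the center: (h, k ± c).

(7, -9) and (7, 21)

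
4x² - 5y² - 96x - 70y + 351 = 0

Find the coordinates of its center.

(12, -7)

Group: 4(x² - 24x) -5(y² + 14y) = -351
Complete the square: 4(x - 12)² -5(y + 7)² = -351 + 576 - 245 = -20
Divide through by -20 to get (y + 7)²/4 - (x - 12)²/5 = 1.
Hyperbola with center (12, -7).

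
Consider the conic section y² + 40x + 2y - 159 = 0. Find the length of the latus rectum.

40

Only y is squared. Complete the square in y: (y + 1)² = -40(x - 4).
Vertex (4, -1); 4p = -40 so p = -10. Opens left.
Latus rectum length = |4p| = 40.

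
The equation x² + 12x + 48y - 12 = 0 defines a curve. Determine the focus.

Only x is squared. Complete the square in x: (x + 6)² = -48(y - 1).
Vertex (-6, 1); 4p = -48 so p = -12. Opens down.
Focus is p units from the vertex along the axis: (h, k + p).

(-6, -11)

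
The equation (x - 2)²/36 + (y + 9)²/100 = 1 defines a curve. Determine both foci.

(2, -17) and (2, -1)

Center (2, -9). The larger denominator 100 sits under the y-term, so the major axis is vertical; a² = 100, b² = 36.
c² = a² - b² = 100 - 36 = 64, so c = 8.
Foci lie on the vertical axis through the center: (h, k ± c).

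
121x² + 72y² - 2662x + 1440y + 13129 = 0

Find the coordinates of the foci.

Group: 121(x² - 22x) + 72(y² + 20y) = -13129
Complete the square: 121(x - 11)² + 72(y + 10)² = -13129 + 14641 + 7200 = 8712
Dividing both sides by 8712: (x - 11)²/72 + (y + 10)²/121 = 1
Ellipse, center (11, -10), major axis vertical; a² = 121, b² = 72.
c² = a² - b² = 121 - 72 = 49, so c = 7.
Foci lie on the vertical axis through the center: (h, k ± c).

(11, -17) and (11, -3)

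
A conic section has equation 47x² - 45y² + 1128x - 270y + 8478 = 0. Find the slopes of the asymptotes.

√235/15 and -√235/15

Rearranging, 47(x² + 24x) -45(y² + 6y) = -8478.
Completing the square gives 47(x + 12)² -45(y + 3)² = -8478 + 6768 - 405 = -2115.
Divide by -2115: (y + 3)²/47 - (x + 12)²/45 = 1
Hyperbola, center (-12, -3), transverse axis vertical; a² = 47, b² = 45.
For a vertical hyperbola the asymptotes have slope ±a/b.
Here that is ±√47/3√5 = ±√235/15.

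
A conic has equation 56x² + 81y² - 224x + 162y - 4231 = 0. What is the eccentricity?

e = 5/9

Group the x- and y-terms: 56(x² - 4x) + 81(y² + 2y) = 4231
Complete the square in x and y: 56(x - 2)² + 81(y + 1)² = 4231 + 224 + 81 = 4536
Divide through by 4536 to get (x - 2)²/81 + (y + 1)²/56 = 1.
Ellipse, center (2, -1), major axis horizontal; a² = 81, b² = 56.
c² = a² - b² = 25, so c = 5.
e = c/a = 5/9.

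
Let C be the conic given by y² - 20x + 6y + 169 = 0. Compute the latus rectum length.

20

Only y is squared. Complete the square in y: (y + 3)² = 20(x - 8).
Vertex (8, -3); 4p = 20 so p = 5. Opens right.
Latus rectum length = |4p| = 20.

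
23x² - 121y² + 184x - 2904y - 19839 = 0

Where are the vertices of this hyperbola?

23(x² + 8x) -121(y² + 24y) = 19839
Complete the square in x and y: 23(x + 4)² -121(y + 12)² = 19839 + 368 - 17424 = 2783
Dividing both sides by 2783: (x + 4)²/121 - (y + 12)²/23 = 1
Hyperbola, center (-4, -12), transverse axis horizontal; a² = 121, b² = 23.
a = 11. Vertices at (h ± a, k).

(-15, -12) and (7, -12)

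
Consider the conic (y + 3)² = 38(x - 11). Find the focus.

Vertex (11, -3); 4p = 38 so p = 19/2. Opens right.
Focus is p units from the vertex along the axis: (h + p, k).

(41/2, -3)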